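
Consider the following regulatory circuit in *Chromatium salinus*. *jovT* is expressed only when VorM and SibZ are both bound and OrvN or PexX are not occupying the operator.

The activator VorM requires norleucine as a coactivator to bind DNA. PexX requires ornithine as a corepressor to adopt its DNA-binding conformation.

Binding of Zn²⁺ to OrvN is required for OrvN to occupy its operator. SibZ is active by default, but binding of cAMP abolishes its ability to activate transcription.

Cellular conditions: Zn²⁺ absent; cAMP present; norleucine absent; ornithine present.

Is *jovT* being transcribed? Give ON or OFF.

Norleucine is absent, so VorM is inactive.
Zn²⁺ is absent, so OrvN is inactive.
cAMP is present, so SibZ is inactive.
Ornithine is present, so PexX is active.
With repressor PexX bound, *jovT* is not transcribed.

OFF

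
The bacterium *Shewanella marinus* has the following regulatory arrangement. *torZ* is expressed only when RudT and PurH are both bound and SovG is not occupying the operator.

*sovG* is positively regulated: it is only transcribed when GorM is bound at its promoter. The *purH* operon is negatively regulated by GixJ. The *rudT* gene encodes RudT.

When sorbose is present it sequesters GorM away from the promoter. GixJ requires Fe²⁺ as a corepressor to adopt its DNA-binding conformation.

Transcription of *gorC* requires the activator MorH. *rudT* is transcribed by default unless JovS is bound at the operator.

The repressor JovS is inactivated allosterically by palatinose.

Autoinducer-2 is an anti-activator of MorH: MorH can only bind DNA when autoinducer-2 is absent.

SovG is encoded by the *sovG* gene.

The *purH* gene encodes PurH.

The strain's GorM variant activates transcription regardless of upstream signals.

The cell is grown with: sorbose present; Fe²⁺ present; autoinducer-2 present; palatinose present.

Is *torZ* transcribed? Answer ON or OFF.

Palatinose is present, so JovS is inactive.
With no repressor bound, *rudT* is transcribed.
So RudT is produced and active.
GorM is constitutively active in this strain.
No repressor is bound and GorM is active, so *sovG* is transcribed.
So SovG is produced and active.
Fe²⁺ is present, so GixJ is active.
With repressor GixJ bound, *purH* is not transcribed.
So PurH is not produced.
With repressor SovG bound, *torZ* is not transcribed.

OFF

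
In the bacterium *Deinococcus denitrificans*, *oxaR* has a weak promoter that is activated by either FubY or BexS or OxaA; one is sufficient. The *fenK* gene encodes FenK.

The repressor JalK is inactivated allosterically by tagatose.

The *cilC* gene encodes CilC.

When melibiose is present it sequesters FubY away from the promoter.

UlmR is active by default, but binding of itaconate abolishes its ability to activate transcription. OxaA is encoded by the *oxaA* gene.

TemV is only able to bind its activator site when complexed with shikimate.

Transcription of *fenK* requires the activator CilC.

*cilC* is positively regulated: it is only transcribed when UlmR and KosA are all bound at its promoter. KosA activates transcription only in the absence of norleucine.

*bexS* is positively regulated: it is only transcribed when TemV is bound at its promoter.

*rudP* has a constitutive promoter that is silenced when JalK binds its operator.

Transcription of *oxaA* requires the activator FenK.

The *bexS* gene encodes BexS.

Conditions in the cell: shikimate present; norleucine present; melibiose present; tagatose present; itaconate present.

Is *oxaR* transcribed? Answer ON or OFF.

ON

Melibiose is present, so FubY is inactive.
Shikimate is present, so TemV is active.
No repressor is bound and TemV is active, so *bexS* is transcribed.
So BexS is produced and active.
Itaconate is present, so UlmR is inactive.
Norleucine is present, so KosA is inactive.
Required activator UlmR is absent, so *cilC* is not transcribed.
So CilC is not produced.
Required activator CilC is absent, so *fenK* is not transcribed.
So FenK is not produced.
Required activator FenK is absent, so *oxaA* is not transcribed.
So OxaA is not produced.
Activator BexS is present, so *oxaR* is transcribed.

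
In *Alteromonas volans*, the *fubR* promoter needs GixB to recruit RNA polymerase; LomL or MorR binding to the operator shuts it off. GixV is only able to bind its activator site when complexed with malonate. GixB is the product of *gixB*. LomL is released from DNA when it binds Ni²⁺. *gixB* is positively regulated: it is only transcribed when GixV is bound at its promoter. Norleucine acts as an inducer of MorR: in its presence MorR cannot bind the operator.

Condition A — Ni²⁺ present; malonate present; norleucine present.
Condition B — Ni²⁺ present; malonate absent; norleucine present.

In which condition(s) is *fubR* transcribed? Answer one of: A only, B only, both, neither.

Condition A:
Ni²⁺ is present, so LomL is inactive.
Malonate is present, so GixV is active.
No repressor is bound and GixV is active, so *gixB* is transcribed.
So GixB is produced and active.
Norleucine is present, so MorR is inactive.
No repressor is bound and GixB is active, so *fubR* is transcribed.
→ *fubR* is ON in A.
Condition B:
Ni²⁺ is present, so LomL is inactive.
Malonate is absent, so GixV is inactive.
Required activator GixV is absent, so *gixB* is not transcribed.
So GixB is not produced.
Norleucine is present, so MorR is inactive.
Required activator GixB is absent, so *fubR* is not transcribed.
→ *fubR* is OFF in B.

A only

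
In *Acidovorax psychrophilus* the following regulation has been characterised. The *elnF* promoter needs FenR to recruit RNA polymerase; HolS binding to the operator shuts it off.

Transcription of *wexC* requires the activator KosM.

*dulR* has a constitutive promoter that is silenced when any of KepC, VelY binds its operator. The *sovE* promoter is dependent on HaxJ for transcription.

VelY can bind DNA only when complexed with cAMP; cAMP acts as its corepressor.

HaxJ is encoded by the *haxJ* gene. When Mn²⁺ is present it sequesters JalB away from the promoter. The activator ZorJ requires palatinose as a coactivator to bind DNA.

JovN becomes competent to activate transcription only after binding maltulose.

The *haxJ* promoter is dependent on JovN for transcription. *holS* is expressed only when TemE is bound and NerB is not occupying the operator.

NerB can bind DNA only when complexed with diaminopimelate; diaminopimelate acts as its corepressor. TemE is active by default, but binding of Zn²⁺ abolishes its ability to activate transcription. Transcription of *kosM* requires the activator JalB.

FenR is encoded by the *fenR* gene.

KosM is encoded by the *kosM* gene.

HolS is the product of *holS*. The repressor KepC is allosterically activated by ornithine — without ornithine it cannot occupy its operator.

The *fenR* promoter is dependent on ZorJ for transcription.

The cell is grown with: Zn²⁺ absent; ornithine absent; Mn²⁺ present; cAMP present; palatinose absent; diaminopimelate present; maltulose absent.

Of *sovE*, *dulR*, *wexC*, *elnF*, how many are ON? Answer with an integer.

Maltulose is absent, so JovN is inactive.
Required activator JovN is absent, so *haxJ* is not transcribed.
So HaxJ is not produced.
Required activator HaxJ is absent, so *sovE* is not transcribed.
→ *sovE* is OFF.
Ornithine is absent, so KepC is inactive.
cAMP is present, so VelY is active.
With repressor VelY bound, *dulR* is not transcribed.
→ *dulR* is OFF.
Mn²⁺ is present, so JalB is inactive.
Required activator JalB is absent, so *kosM* is not transcribed.
So KosM is not produced.
Required activator KosM is absent, so *wexC* is not transcribed.
→ *wexC* is OFF.
Diaminopimelate is present, so NerB is active.
Zn²⁺ is absent, so TemE is active.
With repressor NerB bound, *holS* is not transcribed.
So HolS is not produced.
Palatinose is absent, so ZorJ is inactive.
Required activator ZorJ is absent, so *fenR* is not transcribed.
So FenR is not produced.
Required activator FenR is absent, so *elnF* is not transcribed.
→ *elnF* is OFF.
0 of the 4 genes are transcribed.

0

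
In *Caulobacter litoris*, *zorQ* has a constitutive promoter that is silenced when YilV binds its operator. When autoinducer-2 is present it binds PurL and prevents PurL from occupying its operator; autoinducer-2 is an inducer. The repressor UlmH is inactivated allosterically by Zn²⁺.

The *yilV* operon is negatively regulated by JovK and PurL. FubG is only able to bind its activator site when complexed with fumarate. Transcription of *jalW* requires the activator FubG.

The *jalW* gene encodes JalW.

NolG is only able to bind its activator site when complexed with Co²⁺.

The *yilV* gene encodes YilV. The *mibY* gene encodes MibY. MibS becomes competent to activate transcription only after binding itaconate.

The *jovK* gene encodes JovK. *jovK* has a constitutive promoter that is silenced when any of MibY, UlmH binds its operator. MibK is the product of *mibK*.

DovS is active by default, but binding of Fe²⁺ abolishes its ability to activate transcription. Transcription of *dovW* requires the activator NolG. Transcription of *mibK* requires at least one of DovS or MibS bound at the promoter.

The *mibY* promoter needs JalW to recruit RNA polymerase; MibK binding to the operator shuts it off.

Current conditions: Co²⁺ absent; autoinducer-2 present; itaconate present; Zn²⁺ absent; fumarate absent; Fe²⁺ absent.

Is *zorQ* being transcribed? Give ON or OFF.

OFF

Fe²⁺ is absent, so DovS is active.
Itaconate is present, so MibS is active.
Activator DovS is present, so *mibK* is transcribed.
So MibK is produced and active.
Fumarate is absent, so FubG is inactive.
Required activator FubG is absent, so *jalW* is not transcribed.
So JalW is not produced.
With repressor MibK bound, *mibY* is not transcribed.
So MibY is not produced.
Zn²⁺ is absent, so UlmH is active.
With repressor UlmH bound, *jovK* is not transcribed.
So JovK is not produced.
Autoinducer-2 is present, so PurL is inactive.
With no repressor bound, *yilV* is transcribed.
So YilV is produced and active.
With repressor YilV bound, *zorQ* is not transcribed.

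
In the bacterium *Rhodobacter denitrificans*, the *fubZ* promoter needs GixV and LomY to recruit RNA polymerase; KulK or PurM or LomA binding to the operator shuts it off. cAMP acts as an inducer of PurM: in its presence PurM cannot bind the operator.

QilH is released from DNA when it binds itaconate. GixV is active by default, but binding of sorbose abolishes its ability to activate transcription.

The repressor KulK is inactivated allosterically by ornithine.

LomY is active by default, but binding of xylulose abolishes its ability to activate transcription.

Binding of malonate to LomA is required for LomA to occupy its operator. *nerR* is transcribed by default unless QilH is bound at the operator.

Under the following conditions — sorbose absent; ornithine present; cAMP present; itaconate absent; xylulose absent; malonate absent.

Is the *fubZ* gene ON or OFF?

ON

Ornithine is present, so KulK is inactive.
Sorbose is absent, so GixV is active.
cAMP is present, so PurM is inactive.
Xylulose is absent, so LomY is active.
Malonate is absent, so LomA is inactive.
No repressor is bound and GixV and LomY are active, so *fubZ* is transcribed.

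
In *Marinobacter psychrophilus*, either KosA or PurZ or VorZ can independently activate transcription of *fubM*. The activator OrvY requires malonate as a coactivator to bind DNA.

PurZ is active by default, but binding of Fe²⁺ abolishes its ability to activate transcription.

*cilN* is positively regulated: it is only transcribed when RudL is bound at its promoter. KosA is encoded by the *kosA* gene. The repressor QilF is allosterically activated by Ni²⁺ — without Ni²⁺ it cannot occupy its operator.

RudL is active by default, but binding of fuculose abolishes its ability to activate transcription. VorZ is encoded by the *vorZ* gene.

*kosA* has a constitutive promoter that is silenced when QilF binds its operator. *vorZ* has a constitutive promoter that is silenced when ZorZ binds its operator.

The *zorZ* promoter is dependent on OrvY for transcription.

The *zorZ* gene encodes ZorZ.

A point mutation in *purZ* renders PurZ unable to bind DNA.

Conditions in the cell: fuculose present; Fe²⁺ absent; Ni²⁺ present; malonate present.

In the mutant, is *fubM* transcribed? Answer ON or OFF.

Ni²⁺ is present, so QilF is active.
With repressor QilF bound, *kosA* is not transcribed.
So KosA is not produced.
PurZ is non-functional in this strain, so it has no effect.
Malonate is present, so OrvY is active.
No repressor is bound and OrvY is active, so *zorZ* is transcribed.
So ZorZ is produced and active.
With repressor ZorZ bound, *vorZ* is not transcribed.
So VorZ is not produced.
No activator is available at the *fubM* promoter, so *fubM* is not transcribed.

OFF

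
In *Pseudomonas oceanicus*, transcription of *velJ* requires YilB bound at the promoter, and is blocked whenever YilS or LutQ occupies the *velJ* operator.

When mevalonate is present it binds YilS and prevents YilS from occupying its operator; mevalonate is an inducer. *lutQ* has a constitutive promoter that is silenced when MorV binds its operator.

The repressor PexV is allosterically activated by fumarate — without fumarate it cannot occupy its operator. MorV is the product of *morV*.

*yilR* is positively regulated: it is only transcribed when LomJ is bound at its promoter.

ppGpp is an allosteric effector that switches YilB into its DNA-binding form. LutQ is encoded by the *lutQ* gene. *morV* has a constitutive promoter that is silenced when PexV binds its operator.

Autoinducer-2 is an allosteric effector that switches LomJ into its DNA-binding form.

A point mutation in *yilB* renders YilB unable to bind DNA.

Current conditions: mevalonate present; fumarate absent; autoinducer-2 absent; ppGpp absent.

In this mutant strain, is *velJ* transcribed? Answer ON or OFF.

Mevalonate is present, so YilS is inactive.
Fumarate is absent, so PexV is inactive.
With no repressor bound, *morV* is transcribed.
So MorV is produced and active.
With repressor MorV bound, *lutQ* is not transcribed.
So LutQ is not produced.
YilB is non-functional in this strain, so it has no effect.
Required activator YilB is absent, so *velJ* is not transcribed.

OFF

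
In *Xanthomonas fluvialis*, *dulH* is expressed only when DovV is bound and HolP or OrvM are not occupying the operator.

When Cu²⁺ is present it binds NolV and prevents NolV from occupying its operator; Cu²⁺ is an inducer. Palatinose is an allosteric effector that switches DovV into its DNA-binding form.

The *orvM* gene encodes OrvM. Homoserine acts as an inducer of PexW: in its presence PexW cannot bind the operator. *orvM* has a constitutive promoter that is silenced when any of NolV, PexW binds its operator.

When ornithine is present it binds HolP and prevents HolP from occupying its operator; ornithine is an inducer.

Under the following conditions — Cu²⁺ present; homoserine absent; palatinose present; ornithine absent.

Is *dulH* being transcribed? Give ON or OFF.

OFF

Ornithine is absent, so HolP is active.
Cu²⁺ is present, so NolV is inactive.
Homoserine is absent, so PexW is active.
With repressor PexW bound, *orvM* is not transcribed.
So OrvM is not produced.
Palatinose is present, so DovV is active.
With repressor HolP bound, *dulH* is not transcribed.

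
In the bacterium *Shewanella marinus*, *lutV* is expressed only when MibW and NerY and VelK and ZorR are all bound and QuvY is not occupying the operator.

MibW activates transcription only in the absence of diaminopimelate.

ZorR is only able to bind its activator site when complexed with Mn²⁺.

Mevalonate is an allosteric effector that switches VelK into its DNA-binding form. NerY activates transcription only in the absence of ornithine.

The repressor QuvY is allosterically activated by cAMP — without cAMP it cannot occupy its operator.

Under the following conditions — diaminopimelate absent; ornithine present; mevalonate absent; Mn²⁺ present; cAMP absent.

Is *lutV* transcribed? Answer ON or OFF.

cAMP is absent, so QuvY is inactive.
Diaminopimelate is absent, so MibW is active.
Ornithine is present, so NerY is inactive.
Mevalonate is absent, so VelK is inactive.
Mn²⁺ is present, so ZorR is active.
Required activator NerY is absent, so *lutV* is not transcribed.

OFF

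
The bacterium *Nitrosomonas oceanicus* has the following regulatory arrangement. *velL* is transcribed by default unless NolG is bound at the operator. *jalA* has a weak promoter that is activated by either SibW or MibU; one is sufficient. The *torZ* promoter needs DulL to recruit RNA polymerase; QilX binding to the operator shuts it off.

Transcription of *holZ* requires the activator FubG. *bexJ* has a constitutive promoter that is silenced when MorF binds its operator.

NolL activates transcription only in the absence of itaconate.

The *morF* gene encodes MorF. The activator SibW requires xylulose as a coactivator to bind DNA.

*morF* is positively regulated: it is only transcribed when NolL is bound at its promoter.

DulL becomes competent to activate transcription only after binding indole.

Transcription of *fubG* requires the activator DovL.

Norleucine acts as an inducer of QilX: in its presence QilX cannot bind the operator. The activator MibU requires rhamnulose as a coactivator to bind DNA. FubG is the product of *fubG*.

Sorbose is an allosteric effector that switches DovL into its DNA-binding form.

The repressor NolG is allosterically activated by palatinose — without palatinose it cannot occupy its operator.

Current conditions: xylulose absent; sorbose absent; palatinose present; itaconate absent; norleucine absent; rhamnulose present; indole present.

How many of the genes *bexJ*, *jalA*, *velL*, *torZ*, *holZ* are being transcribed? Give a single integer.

1

Itaconate is absent, so NolL is active.
No repressor is bound and NolL is active, so *morF* is transcribed.
So MorF is produced and active.
With repressor MorF bound, *bexJ* is not transcribed.
→ *bexJ* is OFF.
Xylulose is absent, so SibW is inactive.
Rhamnulose is present, so MibU is active.
Activator MibU is present, so *jalA* is transcribed.
→ *jalA* is ON.
Palatinose is present, so NolG is active.
With repressor NolG bound, *velL* is not transcribed.
→ *velL* is OFF.
Norleucine is absent, so QilX is active.
Indole is present, so DulL is active.
With repressor QilX bound, *torZ* is not transcribed.
→ *torZ* is OFF.
Sorbose is absent, so DovL is inactive.
Required activator DovL is absent, so *fubG* is not transcribed.
So FubG is not produced.
Required activator FubG is absent, so *holZ* is not transcribed.
→ *holZ* is OFF.
1 of the 5 genes is transcribed.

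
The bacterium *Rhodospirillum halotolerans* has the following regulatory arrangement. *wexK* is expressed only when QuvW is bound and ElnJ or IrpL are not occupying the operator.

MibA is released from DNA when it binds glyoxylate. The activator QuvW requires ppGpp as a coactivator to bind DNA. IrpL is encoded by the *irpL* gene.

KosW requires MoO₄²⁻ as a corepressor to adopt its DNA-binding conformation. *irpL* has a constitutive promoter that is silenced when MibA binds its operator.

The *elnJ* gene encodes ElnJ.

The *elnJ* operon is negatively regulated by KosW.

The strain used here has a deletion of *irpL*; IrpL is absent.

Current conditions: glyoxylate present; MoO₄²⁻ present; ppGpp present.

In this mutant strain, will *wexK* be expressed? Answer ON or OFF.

ppGpp is present, so QuvW is active.
MoO₄²⁻ is present, so KosW is active.
With repressor KosW bound, *elnJ* is not transcribed.
So ElnJ is not produced.
IrpL is non-functional in this strain, so it has no effect.
No repressor is bound and QuvW is active, so *wexK* is transcribed.

ON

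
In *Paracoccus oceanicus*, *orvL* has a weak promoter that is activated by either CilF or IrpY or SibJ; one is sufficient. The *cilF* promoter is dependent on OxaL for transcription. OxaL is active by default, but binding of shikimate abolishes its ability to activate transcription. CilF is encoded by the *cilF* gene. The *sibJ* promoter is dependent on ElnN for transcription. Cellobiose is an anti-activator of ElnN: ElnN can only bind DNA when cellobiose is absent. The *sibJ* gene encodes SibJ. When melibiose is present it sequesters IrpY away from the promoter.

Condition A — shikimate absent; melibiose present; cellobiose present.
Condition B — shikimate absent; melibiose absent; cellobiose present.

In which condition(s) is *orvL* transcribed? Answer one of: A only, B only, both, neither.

both

Condition A:
Shikimate is absent, so OxaL is active.
No repressor is bound and OxaL is active, so *cilF* is transcribed.
So CilF is produced and active.
Melibiose is present, so IrpY is inactive.
Cellobiose is present, so ElnN is inactive.
Required activator ElnN is absent, so *sibJ* is not transcribed.
So SibJ is not produced.
Activator CilF is present, so *orvL* is transcribed.
→ *orvL* is ON in A.
Condition B:
Shikimate is absent, so OxaL is active.
No repressor is bound and OxaL is active, so *cilF* is transcribed.
So CilF is produced and active.
Melibiose is absent, so IrpY is active.
Cellobiose is present, so ElnN is inactive.
Required activator ElnN is absent, so *sibJ* is not transcribed.
So SibJ is not produced.
Activator CilF is present, so *orvL* is transcribed.
→ *orvL* is ON in B.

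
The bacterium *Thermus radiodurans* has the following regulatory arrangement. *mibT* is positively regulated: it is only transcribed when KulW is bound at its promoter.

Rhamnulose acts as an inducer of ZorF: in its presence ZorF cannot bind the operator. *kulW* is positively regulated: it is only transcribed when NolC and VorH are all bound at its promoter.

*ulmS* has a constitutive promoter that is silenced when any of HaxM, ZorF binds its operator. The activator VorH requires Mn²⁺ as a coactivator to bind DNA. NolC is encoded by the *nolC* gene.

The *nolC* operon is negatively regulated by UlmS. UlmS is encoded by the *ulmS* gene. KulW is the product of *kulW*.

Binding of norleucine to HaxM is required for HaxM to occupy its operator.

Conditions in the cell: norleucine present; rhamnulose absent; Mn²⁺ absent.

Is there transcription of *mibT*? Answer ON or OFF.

OFF

Norleucine is present, so HaxM is active.
Rhamnulose is absent, so ZorF is active.
With repressor HaxM bound, *ulmS* is not transcribed.
So UlmS is not produced.
With no repressor bound, *nolC* is transcribed.
So NolC is produced and active.
Mn²⁺ is absent, so VorH is inactive.
Required activator VorH is absent, so *kulW* is not transcribed.
So KulW is not produced.
Required activator KulW is absent, so *mibT* is not transcribed.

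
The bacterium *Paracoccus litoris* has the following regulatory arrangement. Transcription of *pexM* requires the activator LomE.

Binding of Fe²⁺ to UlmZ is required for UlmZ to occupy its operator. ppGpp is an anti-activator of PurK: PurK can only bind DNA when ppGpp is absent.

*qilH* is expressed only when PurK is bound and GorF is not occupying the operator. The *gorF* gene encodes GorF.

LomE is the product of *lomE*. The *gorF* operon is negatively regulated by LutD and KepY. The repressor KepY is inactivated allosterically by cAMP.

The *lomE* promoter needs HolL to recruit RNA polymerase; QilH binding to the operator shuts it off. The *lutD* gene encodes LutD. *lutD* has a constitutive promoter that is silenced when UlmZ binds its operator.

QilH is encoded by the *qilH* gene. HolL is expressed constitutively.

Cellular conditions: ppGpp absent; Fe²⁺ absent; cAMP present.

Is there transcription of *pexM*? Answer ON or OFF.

OFF

Fe²⁺ is absent, so UlmZ is inactive.
With no repressor bound, *lutD* is transcribed.
So LutD is produced and active.
cAMP is present, so KepY is inactive.
With repressor LutD bound, *gorF* is not transcribed.
So GorF is not produced.
ppGpp is absent, so PurK is active.
No repressor is bound and PurK is active, so *qilH* is transcribed.
So QilH is produced and active.
HolL is produced constitutively and is active.
With repressor QilH bound, *lomE* is not transcribed.
So LomE is not produced.
Required activator LomE is absent, so *pexM* is not transcribed.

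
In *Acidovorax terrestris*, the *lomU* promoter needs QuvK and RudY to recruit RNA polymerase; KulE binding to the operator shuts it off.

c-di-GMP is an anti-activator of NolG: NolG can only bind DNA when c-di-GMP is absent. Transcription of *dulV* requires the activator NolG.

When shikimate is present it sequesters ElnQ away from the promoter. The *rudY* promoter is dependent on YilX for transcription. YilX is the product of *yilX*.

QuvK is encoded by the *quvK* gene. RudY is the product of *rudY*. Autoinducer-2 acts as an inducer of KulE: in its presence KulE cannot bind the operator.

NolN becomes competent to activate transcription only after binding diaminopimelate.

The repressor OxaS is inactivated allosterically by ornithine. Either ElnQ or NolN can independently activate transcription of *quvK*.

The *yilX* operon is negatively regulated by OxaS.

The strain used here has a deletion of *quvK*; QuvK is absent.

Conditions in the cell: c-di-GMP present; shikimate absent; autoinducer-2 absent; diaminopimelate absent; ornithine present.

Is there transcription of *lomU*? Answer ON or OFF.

Autoinducer-2 is absent, so KulE is active.
QuvK is non-functional in this strain, so it has no effect.
Ornithine is present, so OxaS is inactive.
With no repressor bound, *yilX* is transcribed.
So YilX is produced and active.
No repressor is bound and YilX is active, so *rudY* is transcribed.
So RudY is produced and active.
With repressor KulE bound, *lomU* is not transcribed.

OFF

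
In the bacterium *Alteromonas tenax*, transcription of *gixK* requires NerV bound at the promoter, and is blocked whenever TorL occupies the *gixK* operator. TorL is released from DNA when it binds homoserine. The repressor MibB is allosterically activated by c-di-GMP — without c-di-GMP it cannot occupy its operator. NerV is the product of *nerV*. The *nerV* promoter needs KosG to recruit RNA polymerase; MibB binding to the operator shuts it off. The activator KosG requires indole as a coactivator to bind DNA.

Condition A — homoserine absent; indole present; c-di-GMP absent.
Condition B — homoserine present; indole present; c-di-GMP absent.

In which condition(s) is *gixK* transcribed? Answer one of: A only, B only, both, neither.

Condition A:
Homoserine is absent, so TorL is active.
Indole is present, so KosG is active.
c-di-GMP is absent, so MibB is inactive.
No repressor is bound and KosG is active, so *nerV* is transcribed.
So NerV is produced and active.
With repressor TorL bound, *gixK* is not transcribed.
→ *gixK* is OFF in A.
Condition B:
Homoserine is present, so TorL is inactive.
Indole is present, so KosG is active.
c-di-GMP is absent, so MibB is inactive.
No repressor is bound and KosG is active, so *nerV* is transcribed.
So NerV is produced and active.
No repressor is bound and NerV is active, so *gixK* is transcribed.
→ *gixK* is ON in B.

B only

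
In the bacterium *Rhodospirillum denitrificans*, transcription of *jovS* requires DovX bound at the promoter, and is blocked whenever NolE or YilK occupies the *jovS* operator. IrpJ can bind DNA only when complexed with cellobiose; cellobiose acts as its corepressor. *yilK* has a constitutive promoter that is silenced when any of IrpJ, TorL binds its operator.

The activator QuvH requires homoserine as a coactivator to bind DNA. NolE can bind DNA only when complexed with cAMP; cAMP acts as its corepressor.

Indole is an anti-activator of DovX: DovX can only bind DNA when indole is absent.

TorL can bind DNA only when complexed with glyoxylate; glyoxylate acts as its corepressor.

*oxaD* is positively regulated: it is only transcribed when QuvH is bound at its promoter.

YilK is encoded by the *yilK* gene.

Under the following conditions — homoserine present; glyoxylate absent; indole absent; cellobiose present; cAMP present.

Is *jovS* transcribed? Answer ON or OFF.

OFF

cAMP is present, so NolE is active.
Cellobiose is present, so IrpJ is active.
Glyoxylate is absent, so TorL is inactive.
With repressor IrpJ bound, *yilK* is not transcribed.
So YilK is not produced.
Indole is absent, so DovX is active.
With repressor NolE bound, *jovS* is not transcribed.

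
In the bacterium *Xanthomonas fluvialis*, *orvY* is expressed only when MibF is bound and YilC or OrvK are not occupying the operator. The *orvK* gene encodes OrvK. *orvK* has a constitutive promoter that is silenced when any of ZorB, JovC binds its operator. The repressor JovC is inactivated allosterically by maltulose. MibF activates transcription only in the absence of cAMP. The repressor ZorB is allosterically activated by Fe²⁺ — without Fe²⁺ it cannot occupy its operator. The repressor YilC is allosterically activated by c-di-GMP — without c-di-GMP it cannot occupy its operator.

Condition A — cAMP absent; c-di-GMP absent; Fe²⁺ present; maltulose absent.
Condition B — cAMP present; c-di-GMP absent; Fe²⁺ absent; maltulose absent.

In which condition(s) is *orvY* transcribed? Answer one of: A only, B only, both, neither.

Condition A:
cAMP is absent, so MibF is active.
c-di-GMP is absent, so YilC is inactive.
Fe²⁺ is present, so ZorB is active.
Maltulose is absent, so JovC is active.
With repressor ZorB bound, *orvK* is not transcribed.
So OrvK is not produced.
No repressor is bound and MibF is active, so *orvY* is transcribed.
→ *orvY* is ON in A.
Condition B:
cAMP is present, so MibF is inactive.
c-di-GMP is absent, so YilC is inactive.
Fe²⁺ is absent, so ZorB is inactive.
Maltulose is absent, so JovC is active.
With repressor JovC bound, *orvK* is not transcribed.
So OrvK is not produced.
Required activator MibF is absent, so *orvY* is not transcribed.
→ *orvY* is OFF in B.

A only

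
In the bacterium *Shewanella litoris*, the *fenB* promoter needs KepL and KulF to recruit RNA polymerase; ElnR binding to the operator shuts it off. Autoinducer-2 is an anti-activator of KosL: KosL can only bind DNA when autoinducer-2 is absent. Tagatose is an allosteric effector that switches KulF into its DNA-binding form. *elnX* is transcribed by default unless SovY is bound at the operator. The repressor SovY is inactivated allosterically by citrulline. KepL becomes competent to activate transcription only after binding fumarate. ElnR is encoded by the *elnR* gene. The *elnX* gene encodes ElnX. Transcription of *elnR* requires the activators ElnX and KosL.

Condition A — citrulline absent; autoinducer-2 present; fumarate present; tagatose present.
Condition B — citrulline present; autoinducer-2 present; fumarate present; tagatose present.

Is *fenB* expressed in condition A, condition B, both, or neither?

Condition A:
Citrulline is absent, so SovY is active.
With repressor SovY bound, *elnX* is not transcribed.
So ElnX is not produced.
Autoinducer-2 is present, so KosL is inactive.
Required activator ElnX is absent, so *elnR* is not transcribed.
So ElnR is not produced.
Fumarate is present, so KepL is active.
Tagatose is present, so KulF is active.
No repressor is bound and KepL and KulF are active, so *fenB* is transcribed.
→ *fenB* is ON in A.
Condition B:
Citrulline is present, so SovY is inactive.
With no repressor bound, *elnX* is transcribed.
So ElnX is produced and active.
Autoinducer-2 is present, so KosL is inactive.
Required activator KosL is absent, so *elnR* is not transcribed.
So ElnR is not produced.
Fumarate is present, so KepL is active.
Tagatose is present, so KulF is active.
No repressor is bound and KepL and KulF are active, so *fenB* is transcribed.
→ *fenB* is ON in B.

both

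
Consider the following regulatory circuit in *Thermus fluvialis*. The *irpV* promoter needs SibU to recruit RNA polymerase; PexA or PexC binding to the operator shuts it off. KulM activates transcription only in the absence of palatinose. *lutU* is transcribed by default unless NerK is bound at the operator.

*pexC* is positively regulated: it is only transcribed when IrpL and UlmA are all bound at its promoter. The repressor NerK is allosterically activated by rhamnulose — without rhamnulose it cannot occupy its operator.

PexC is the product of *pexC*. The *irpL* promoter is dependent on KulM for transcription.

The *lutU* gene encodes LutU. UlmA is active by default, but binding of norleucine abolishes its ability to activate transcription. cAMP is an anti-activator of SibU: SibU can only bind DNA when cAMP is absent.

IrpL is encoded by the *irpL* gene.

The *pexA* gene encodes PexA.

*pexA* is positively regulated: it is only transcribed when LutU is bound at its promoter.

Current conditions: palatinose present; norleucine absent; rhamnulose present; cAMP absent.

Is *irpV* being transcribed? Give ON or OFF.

cAMP is absent, so SibU is active.
Rhamnulose is present, so NerK is active.
With repressor NerK bound, *lutU* is not transcribed.
So LutU is not produced.
Required activator LutU is absent, so *pexA* is not transcribed.
So PexA is not produced.
Palatinose is present, so KulM is inactive.
Required activator KulM is absent, so *irpL* is not transcribed.
So IrpL is not produced.
Norleucine is absent, so UlmA is active.
Required activator IrpL is absent, so *pexC* is not transcribed.
So PexC is not produced.
No repressor is bound and SibU is active, so *irpV* is transcribed.

ON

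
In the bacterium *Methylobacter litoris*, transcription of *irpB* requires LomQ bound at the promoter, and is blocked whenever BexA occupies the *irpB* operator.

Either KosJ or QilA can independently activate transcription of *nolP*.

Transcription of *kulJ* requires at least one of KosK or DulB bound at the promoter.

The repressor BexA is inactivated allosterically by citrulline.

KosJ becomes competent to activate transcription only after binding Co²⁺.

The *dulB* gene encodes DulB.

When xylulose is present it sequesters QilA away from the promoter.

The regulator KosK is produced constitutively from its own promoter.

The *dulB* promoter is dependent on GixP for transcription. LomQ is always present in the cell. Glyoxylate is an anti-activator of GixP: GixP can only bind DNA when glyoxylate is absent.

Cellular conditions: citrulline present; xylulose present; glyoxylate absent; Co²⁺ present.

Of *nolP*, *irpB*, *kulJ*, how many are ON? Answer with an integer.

3

Co²⁺ is present, so KosJ is active.
Xylulose is present, so QilA is inactive.
Activator KosJ is present, so *nolP* is transcribed.
→ *nolP* is ON.
Citrulline is present, so BexA is inactive.
LomQ is produced constitutively and is active.
No repressor is bound and LomQ is active, so *irpB* is transcribed.
→ *irpB* is ON.
KosK is produced constitutively and is active.
Glyoxylate is absent, so GixP is active.
No repressor is bound and GixP is active, so *dulB* is transcribed.
So DulB is produced and active.
Activator KosK is present, so *kulJ* is transcribed.
→ *kulJ* is ON.
3 of the 3 genes are transcribed.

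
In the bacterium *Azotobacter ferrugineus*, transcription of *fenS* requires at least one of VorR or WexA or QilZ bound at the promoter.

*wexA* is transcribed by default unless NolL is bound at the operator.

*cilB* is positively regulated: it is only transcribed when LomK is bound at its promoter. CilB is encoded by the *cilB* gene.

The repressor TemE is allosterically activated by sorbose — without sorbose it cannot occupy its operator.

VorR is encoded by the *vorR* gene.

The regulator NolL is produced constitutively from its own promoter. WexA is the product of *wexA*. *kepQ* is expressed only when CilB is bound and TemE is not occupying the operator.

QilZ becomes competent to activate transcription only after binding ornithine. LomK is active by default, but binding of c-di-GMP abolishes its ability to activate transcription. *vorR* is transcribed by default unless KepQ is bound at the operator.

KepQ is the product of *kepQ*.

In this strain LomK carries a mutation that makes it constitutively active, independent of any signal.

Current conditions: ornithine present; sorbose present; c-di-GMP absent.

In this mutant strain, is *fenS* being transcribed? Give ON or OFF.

LomK is constitutively active in this strain.
No repressor is bound and LomK is active, so *cilB* is transcribed.
So CilB is produced and active.
Sorbose is present, so TemE is active.
With repressor TemE bound, *kepQ* is not transcribed.
So KepQ is not produced.
With no repressor bound, *vorR* is transcribed.
So VorR is produced and active.
NolL is produced constitutively and is active.
With repressor NolL bound, *wexA* is not transcribed.
So WexA is not produced.
Ornithine is present, so QilZ is active.
Activator VorR is present, so *fenS* is transcribed.

ON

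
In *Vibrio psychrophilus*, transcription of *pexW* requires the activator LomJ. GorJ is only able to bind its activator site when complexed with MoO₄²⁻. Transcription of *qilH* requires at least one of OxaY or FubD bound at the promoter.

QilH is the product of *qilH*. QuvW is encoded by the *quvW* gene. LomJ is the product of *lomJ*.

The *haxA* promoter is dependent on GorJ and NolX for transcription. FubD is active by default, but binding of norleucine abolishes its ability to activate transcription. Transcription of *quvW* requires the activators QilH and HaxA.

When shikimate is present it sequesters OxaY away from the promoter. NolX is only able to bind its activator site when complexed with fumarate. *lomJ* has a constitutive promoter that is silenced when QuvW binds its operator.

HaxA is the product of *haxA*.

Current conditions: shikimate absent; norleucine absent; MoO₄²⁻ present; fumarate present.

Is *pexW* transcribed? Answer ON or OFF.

Shikimate is absent, so OxaY is active.
Norleucine is absent, so FubD is active.
Activator OxaY is present, so *qilH* is transcribed.
So QilH is produced and active.
MoO₄²⁻ is present, so GorJ is active.
Fumarate is present, so NolX is active.
No repressor is bound and GorJ and NolX are active, so *haxA* is transcribed.
So HaxA is produced and active.
No repressor is bound and QilH and HaxA are active, so *quvW* is transcribed.
So QuvW is produced and active.
With repressor QuvW bound, *lomJ* is not transcribed.
So LomJ is not produced.
Required activator LomJ is absent, so *pexW* is not transcribed.

OFF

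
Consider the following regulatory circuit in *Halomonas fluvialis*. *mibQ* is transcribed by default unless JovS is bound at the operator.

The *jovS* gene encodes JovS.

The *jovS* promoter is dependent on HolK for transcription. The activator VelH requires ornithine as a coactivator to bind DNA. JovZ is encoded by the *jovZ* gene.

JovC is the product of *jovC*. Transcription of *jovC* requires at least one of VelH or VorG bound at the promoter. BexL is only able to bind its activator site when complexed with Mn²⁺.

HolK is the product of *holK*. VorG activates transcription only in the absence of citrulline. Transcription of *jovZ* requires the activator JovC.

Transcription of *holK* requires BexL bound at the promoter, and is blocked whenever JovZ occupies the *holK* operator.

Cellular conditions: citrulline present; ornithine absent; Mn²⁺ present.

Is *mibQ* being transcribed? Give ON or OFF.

Ornithine is absent, so VelH is inactive.
Citrulline is present, so VorG is inactive.
No activator is available at the *jovC* promoter, so *jovC* is not transcribed.
So JovC is not produced.
Required activator JovC is absent, so *jovZ* is not transcribed.
So JovZ is not produced.
Mn²⁺ is present, so BexL is active.
No repressor is bound and BexL is active, so *holK* is transcribed.
So HolK is produced and active.
No repressor is bound and HolK is active, so *jovS* is transcribed.
So JovS is produced and active.
With repressor JovS bound, *mibQ* is not transcribed.

OFF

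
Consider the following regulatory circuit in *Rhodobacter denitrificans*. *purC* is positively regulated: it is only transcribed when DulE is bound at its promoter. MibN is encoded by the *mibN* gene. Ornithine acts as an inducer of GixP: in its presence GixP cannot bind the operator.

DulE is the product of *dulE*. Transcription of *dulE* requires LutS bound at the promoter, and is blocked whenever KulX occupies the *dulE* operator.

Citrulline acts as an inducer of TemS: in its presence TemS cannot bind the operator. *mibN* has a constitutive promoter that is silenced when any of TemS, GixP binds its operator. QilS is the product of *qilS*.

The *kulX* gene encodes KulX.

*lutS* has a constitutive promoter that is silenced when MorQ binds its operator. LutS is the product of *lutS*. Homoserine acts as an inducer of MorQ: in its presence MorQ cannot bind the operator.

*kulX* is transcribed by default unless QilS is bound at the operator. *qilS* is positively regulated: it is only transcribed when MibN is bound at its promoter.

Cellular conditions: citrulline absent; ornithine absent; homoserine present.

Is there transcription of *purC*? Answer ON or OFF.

Citrulline is absent, so TemS is active.
Ornithine is absent, so GixP is active.
With repressor TemS bound, *mibN* is not transcribed.
So MibN is not produced.
Required activator MibN is absent, so *qilS* is not transcribed.
So QilS is not produced.
With no repressor bound, *kulX* is transcribed.
So KulX is produced and active.
Homoserine is present, so MorQ is inactive.
With no repressor bound, *lutS* is transcribed.
So LutS is produced and active.
With repressor KulX bound, *dulE* is not transcribed.
So DulE is not produced.
Required activator DulE is absent, so *purC* is not transcribed.

OFF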